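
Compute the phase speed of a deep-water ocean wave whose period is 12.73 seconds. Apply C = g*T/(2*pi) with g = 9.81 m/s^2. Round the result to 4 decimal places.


We use the deep-water celerity formula:
C = g * T / (2 * pi)
C = 9.81 * 12.73 / (2 * 3.14159...)
C = 124.881300 / 6.283185
C = 19.8755 m/s

19.8755


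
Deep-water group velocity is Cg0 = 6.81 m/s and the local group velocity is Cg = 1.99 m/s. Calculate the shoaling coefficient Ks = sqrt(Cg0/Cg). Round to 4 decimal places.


Ks = sqrt(Cg0 / Cg)
Ks = sqrt(6.81 / 1.99)
Ks = sqrt(3.4221)
Ks = 1.8499

1.8499


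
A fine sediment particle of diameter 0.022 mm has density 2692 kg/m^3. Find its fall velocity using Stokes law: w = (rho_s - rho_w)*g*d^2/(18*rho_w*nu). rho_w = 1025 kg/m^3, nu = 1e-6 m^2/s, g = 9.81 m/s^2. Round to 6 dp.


w = (rho_s - rho_w) * g * d^2 / (18 * rho_w * nu)
d = 0.022 mm = 0.000022 m
rho_s - rho_w = 2692 - 1025 = 1667
Numerator = 1667 * 9.81 * (0.000022)^2 = 0.000007914983
Denominator = 18 * 1025 * 1e-6 = 0.018450
w = 0.000429 m/s

0.000429


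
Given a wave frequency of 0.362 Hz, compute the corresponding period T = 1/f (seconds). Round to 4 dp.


T = 1 / f
T = 1 / 0.362
T = 2.7624 s

2.7624


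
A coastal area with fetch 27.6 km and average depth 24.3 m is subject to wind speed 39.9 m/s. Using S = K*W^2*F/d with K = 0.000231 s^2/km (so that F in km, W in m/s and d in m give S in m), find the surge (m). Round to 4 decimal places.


S = K * W^2 * F / d
W^2 = 39.9^2 = 1592.01
S = 0.000231 * 1592.01 * 27.6 / 24.3
Numerator = 0.000231 * 1592.01 * 27.6 = 10.150019
S = 10.150019 / 24.3 = 0.4177 m

0.4177


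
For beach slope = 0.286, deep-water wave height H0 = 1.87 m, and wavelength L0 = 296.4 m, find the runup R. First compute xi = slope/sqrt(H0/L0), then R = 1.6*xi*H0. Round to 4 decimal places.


xi = slope / sqrt(H0/L0)
H0/L0 = 1.87/296.4 = 0.006309
sqrt(0.006309) = 0.079429
xi = 0.286 / 0.079429 = 3.600678
R = 1.6 * xi * H0 = 1.6 * 3.600678 * 1.87
R = 10.7732 m

10.7732


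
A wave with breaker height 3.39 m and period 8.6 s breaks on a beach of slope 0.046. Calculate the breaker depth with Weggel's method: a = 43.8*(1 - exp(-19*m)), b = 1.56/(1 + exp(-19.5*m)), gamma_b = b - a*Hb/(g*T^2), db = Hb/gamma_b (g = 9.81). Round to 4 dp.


a = 43.8 * (1 - exp(-19 * m))
exp(-19 * 0.046) = exp(-0.8740) = 0.417279
a = 43.8 * (1 - 0.417279) = 25.523176
b = 1.56 / (1 + exp(-19.5 * m))
exp(-19.5 * 0.046) = exp(-0.8970) = 0.407791
b = 1.56 / (1 + 0.407791) = 1.108119
Hb / (g * T^2) = 3.39 / (9.81 * 8.6^2) = 3.39 / 725.5476 = 0.00467233
gamma_b = b - a * Hb/(g*T^2) = 1.108119 - 25.523176 * 0.00467233 = 0.988866
db = Hb / gamma_b = 3.39 / 0.988866
db = 3.4282 m

3.4282


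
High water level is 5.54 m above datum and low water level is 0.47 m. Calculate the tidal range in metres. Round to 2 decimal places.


Tidal range = High water - Low water
Tidal range = 5.54 - (0.47)
Tidal range = 5.07 m

5.07


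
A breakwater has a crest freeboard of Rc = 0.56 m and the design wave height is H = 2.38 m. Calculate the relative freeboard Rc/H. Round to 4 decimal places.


Relative freeboard = Rc / H
= 0.56 / 2.38
= 0.2353

0.2353


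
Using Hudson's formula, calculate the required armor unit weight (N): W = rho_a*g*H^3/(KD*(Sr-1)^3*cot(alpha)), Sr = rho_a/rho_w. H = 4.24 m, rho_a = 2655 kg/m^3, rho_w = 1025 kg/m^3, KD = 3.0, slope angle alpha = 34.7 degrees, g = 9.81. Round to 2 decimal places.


Sr = rho_a / rho_w = 2655 / 1025 = 2.590244
(Sr - 1) = 1.590244
(Sr - 1)^3 = 4.021529
cot(34.7) = 1 / tan(34.7) = 1 / 0.692433 = 1.444183
Numerator = 2655 * 9.81 * 4.24^3 = 1985322.6738
Denominator = 3.0 * 4.021529 * 1.444183 = 17.423477
W = 1985322.6738 / 17.423477
W = 113945.26 N

113945.26


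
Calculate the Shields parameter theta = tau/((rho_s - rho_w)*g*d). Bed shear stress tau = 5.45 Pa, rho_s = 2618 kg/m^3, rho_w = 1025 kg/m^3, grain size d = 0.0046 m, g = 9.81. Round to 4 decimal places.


theta = tau / ((rho_s - rho_w) * g * d)
rho_s - rho_w = 2618 - 1025 = 1593
Denominator = 1593 * 9.81 * 0.0046 = 71.885718
theta = 5.45 / 71.885718
theta = 0.0758

0.0758


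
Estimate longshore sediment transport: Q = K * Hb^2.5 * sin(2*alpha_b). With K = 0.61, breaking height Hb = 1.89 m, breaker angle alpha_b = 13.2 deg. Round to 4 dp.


Q = K * Hb^2.5 * sin(2 * alpha_b)
Hb^2.5 = 1.89^2.5 = 4.910826
sin(2 * 13.2) = sin(26.4) = 0.444635
Q = 0.61 * 4.910826 * 0.444635
Q = 1.3320 m^3/s

1.3320


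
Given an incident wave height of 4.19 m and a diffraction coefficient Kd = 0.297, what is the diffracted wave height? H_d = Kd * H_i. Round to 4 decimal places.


H_d = Kd * H_i
H_d = 0.297 * 4.19
H_d = 1.2444 m

1.2444


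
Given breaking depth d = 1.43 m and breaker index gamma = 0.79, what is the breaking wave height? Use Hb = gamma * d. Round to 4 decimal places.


Hb = gamma * d
Hb = 0.79 * 1.43
Hb = 1.1297 m

1.1297


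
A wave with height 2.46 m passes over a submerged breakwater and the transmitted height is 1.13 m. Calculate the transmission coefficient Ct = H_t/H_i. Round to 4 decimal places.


Ct = H_t / H_i
Ct = 1.13 / 2.46
Ct = 0.4593

0.4593


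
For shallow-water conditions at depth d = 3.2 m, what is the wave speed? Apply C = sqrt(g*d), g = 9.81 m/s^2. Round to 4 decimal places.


Using the shallow-water approximation:
C = sqrt(g * d) = sqrt(9.81 * 3.2)
C = sqrt(31.3920)
C = 5.6029 m/s

5.6029


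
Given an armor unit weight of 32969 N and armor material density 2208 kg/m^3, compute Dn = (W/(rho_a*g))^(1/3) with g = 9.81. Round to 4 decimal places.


V = W / (rho_a * g)
V = 32969 / (2208 * 9.81)
V = 32969 / 21660.48
V = 1.522081 m^3
Dn = V^(1/3) = 1.522081^(1/3)
Dn = 1.1503 m

1.1503


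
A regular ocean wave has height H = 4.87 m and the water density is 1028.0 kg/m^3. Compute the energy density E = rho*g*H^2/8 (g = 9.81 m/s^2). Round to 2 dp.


E = (1/8) * rho * g * H^2
E = (1/8) * 1028.0 * 9.81 * 4.87^2
E = 0.125 * 1028.0 * 9.81 * 23.7169
E = 29897.17 J/m^2

29897.17


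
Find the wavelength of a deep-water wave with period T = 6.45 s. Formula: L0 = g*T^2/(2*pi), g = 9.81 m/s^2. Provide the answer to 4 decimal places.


L0 = g * T^2 / (2 * pi)
L0 = 9.81 * 6.45^2 / (2 * pi)
L0 = 9.81 * 41.6025 / 6.28319
L0 = 408.1205 / 6.28319
L0 = 64.9544 m

64.9544


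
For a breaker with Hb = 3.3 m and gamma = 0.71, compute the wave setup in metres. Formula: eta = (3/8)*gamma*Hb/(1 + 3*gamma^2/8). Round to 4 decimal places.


eta = (3/8) * gamma * Hb / (1 + 3*gamma^2/8)
Numerator = (3/8) * 0.71 * 3.3 = 0.878625
Denominator = 1 + 3*0.71^2/8 = 1 + 0.189038 = 1.189038
eta = 0.878625 / 1.189038
eta = 0.7389 m

0.7389


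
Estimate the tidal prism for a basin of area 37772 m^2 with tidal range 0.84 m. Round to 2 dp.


Tidal prism = Area * Tidal range
P = 37772 * 0.84
P = 31728.48 m^3

31728.48


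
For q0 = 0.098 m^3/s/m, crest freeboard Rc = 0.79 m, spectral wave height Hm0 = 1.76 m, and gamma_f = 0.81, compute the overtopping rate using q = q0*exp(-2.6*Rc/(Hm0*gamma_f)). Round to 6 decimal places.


q = q0 * exp(-2.6 * Rc / (Hm0 * gamma_f))
Exponent = -2.6 * 0.79 / (1.76 * 0.81)
= -2.6 * 0.79 / 1.4256
= -1.440797
exp(-1.440797) = 0.236739
q = 0.098 * 0.236739
q = 0.023200 m^3/s/m

0.023200


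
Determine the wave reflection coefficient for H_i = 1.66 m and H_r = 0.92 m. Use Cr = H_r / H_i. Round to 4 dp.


Cr = H_r / H_i
Cr = 0.92 / 1.66
Cr = 0.5542

0.5542


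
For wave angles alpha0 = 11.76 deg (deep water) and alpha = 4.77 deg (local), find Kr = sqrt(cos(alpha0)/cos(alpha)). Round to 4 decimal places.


Kr = sqrt(cos(alpha0) / cos(alpha))
cos(11.76) = 0.979010
cos(4.77) = 0.996537
Kr = sqrt(0.979010 / 0.996537)
Kr = sqrt(0.982412)
Kr = 0.9912

0.9912


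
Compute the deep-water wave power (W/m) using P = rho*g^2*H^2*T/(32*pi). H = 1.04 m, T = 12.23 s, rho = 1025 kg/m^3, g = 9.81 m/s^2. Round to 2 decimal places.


P = rho * g^2 * H^2 * T / (32 * pi)
P = 1025 * 9.81^2 * 1.04^2 * 12.23 / (32 * pi)
P = 1025 * 96.2361 * 1.0816 * 12.23 / 100.53096
P = 12979.42 W/m

12979.42


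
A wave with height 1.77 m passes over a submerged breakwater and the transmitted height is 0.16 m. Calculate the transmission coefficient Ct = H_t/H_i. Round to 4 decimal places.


Ct = H_t / H_i
Ct = 0.16 / 1.77
Ct = 0.0904

0.0904


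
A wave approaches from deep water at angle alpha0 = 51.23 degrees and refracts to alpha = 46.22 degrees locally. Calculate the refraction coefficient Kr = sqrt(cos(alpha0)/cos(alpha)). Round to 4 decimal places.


Kr = sqrt(cos(alpha0) / cos(alpha))
cos(51.23) = 0.626196
cos(46.22) = 0.691891
Kr = sqrt(0.626196 / 0.691891)
Kr = sqrt(0.905049)
Kr = 0.9513

0.9513


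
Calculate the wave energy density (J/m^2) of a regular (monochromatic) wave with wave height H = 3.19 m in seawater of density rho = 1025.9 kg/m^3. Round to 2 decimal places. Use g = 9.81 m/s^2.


E = (1/8) * rho * g * H^2
E = (1/8) * 1025.9 * 9.81 * 3.19^2
E = 0.125 * 1025.9 * 9.81 * 10.1761
E = 12801.63 J/m^2

12801.63


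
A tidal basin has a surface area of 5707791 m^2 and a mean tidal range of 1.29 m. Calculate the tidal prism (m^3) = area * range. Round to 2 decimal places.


Tidal prism = Area * Tidal range
P = 5707791 * 1.29
P = 7363050.39 m^3

7363050.39


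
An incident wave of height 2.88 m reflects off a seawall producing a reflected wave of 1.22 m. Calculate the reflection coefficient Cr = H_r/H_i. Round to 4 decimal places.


Cr = H_r / H_i
Cr = 1.22 / 2.88
Cr = 0.4236

0.4236


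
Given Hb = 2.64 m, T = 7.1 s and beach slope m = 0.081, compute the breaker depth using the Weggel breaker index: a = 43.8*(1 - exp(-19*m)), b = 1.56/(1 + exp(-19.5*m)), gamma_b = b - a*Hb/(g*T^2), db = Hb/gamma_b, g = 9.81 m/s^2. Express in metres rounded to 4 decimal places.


a = 43.8 * (1 - exp(-19 * m))
exp(-19 * 0.081) = exp(-1.5390) = 0.214596
a = 43.8 * (1 - 0.214596) = 34.400713
b = 1.56 / (1 + exp(-19.5 * m))
exp(-19.5 * 0.081) = exp(-1.5795) = 0.206078
b = 1.56 / (1 + 0.206078) = 1.293449
Hb / (g * T^2) = 2.64 / (9.81 * 7.1^2) = 2.64 / 494.5221 = 0.00533849
gamma_b = b - a * Hb/(g*T^2) = 1.293449 - 34.400713 * 0.00533849 = 1.109801
db = Hb / gamma_b = 2.64 / 1.109801
db = 2.3788 m

2.3788


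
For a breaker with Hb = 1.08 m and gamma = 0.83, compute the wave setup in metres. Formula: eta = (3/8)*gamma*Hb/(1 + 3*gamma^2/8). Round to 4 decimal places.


eta = (3/8) * gamma * Hb / (1 + 3*gamma^2/8)
Numerator = (3/8) * 0.83 * 1.08 = 0.336150
Denominator = 1 + 3*0.83^2/8 = 1 + 0.258338 = 1.258338
eta = 0.336150 / 1.258338
eta = 0.2671 m

0.2671


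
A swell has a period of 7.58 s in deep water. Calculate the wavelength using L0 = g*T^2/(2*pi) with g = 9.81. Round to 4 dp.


L0 = g * T^2 / (2 * pi)
L0 = 9.81 * 7.58^2 / (2 * pi)
L0 = 9.81 * 57.4564 / 6.28319
L0 = 563.6473 / 6.28319
L0 = 89.7073 m

89.7073


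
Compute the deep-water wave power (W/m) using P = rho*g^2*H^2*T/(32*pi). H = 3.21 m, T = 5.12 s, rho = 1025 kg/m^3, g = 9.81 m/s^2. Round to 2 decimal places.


P = rho * g^2 * H^2 * T / (32 * pi)
P = 1025 * 9.81^2 * 3.21^2 * 5.12 / (32 * pi)
P = 1025 * 96.2361 * 10.3041 * 5.12 / 100.53096
P = 51765.70 W/m

51765.70


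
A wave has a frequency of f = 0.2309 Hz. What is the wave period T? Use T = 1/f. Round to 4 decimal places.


T = 1 / f
T = 1 / 0.2309
T = 4.3309 s

4.3309


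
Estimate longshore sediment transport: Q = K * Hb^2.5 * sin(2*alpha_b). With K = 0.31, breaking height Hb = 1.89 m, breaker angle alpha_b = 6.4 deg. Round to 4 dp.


Q = K * Hb^2.5 * sin(2 * alpha_b)
Hb^2.5 = 1.89^2.5 = 4.910826
sin(2 * 6.4) = sin(12.8) = 0.221548
Q = 0.31 * 4.910826 * 0.221548
Q = 0.3373 m^3/s

0.3373


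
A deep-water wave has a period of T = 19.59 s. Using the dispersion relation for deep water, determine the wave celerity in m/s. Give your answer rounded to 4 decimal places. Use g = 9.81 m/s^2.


We use the deep-water celerity formula:
C = g * T / (2 * pi)
C = 9.81 * 19.59 / (2 * 3.14159...)
C = 192.177900 / 6.283185
C = 30.5861 m/s

30.5861


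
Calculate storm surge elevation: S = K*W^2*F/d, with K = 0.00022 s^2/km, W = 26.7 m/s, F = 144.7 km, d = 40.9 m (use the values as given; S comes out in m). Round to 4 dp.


S = K * W^2 * F / d
W^2 = 26.7^2 = 712.89
S = 0.00022 * 712.89 * 144.7 / 40.9
Numerator = 0.00022 * 712.89 * 144.7 = 22.694140
S = 22.694140 / 40.9 = 0.5549 m

0.5549


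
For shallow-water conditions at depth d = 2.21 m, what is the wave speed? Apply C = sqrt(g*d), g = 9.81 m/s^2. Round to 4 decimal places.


Using the shallow-water approximation:
C = sqrt(g * d) = sqrt(9.81 * 2.21)
C = sqrt(21.6801)
C = 4.6562 m/s

4.6562


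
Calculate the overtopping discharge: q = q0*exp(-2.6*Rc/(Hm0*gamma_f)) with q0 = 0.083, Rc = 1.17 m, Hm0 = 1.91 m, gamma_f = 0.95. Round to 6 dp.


q = q0 * exp(-2.6 * Rc / (Hm0 * gamma_f))
Exponent = -2.6 * 1.17 / (1.91 * 0.95)
= -2.6 * 1.17 / 1.8145
= -1.676495
exp(-1.676495) = 0.187028
q = 0.083 * 0.187028
q = 0.015523 m^3/s/m

0.015523


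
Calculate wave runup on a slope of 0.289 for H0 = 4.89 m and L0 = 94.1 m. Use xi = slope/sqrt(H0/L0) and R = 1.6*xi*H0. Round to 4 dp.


xi = slope / sqrt(H0/L0)
H0/L0 = 4.89/94.1 = 0.051966
sqrt(0.051966) = 0.227961
xi = 0.289 / 0.227961 = 1.267763
R = 1.6 * xi * H0 = 1.6 * 1.267763 * 4.89
R = 9.9190 m

9.9190


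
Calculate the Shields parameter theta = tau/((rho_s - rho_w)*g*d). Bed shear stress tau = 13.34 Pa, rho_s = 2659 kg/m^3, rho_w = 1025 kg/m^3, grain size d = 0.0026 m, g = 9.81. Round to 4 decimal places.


theta = tau / ((rho_s - rho_w) * g * d)
rho_s - rho_w = 2659 - 1025 = 1634
Denominator = 1634 * 9.81 * 0.0026 = 41.676804
theta = 13.34 / 41.676804
theta = 0.3201

0.3201


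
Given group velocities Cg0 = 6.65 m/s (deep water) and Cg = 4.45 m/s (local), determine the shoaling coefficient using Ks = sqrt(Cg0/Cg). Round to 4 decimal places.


Ks = sqrt(Cg0 / Cg)
Ks = sqrt(6.65 / 4.45)
Ks = sqrt(1.4944)
Ks = 1.2224

1.2224


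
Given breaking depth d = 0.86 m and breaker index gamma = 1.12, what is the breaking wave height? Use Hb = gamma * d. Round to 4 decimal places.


Hb = gamma * d
Hb = 1.12 * 0.86
Hb = 0.9632 m

0.9632


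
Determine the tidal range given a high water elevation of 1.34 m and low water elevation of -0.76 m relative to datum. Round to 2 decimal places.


Tidal range = High water - Low water
Tidal range = 1.34 - (-0.76)
Tidal range = 2.10 m

2.10


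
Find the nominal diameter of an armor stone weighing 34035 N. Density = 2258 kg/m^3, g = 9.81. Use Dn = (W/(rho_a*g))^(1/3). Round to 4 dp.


V = W / (rho_a * g)
V = 34035 / (2258 * 9.81)
V = 34035 / 22150.98
V = 1.536501 m^3
Dn = V^(1/3) = 1.536501^(1/3)
Dn = 1.1539 m

1.1539


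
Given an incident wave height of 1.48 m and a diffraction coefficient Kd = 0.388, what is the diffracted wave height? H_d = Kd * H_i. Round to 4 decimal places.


H_d = Kd * H_i
H_d = 0.388 * 1.48
H_d = 0.5742 m

0.5742


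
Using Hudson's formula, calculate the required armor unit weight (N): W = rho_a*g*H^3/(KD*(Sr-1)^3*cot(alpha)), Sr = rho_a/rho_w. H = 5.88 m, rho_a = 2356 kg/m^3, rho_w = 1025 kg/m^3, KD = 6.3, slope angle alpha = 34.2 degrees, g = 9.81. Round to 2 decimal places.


Sr = rho_a / rho_w = 2356 / 1025 = 2.298537
(Sr - 1) = 1.298537
(Sr - 1)^3 = 2.189589
cot(34.2) = 1 / tan(34.2) = 1 / 0.679599 = 1.471455
Numerator = 2356 * 9.81 * 5.88^3 = 4698684.3600
Denominator = 6.3 * 2.189589 * 1.471455 = 20.297857
W = 4698684.3600 / 20.297857
W = 231486.72 N

231486.72


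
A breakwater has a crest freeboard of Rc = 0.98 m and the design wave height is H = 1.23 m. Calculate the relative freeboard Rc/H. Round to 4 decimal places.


Relative freeboard = Rc / H
= 0.98 / 1.23
= 0.7967

0.7967


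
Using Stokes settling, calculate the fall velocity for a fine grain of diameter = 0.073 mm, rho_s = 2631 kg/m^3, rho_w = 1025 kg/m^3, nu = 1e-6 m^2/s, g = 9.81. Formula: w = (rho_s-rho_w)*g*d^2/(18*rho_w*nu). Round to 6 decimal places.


w = (rho_s - rho_w) * g * d^2 / (18 * rho_w * nu)
d = 0.073 mm = 0.000073 m
rho_s - rho_w = 2631 - 1025 = 1606
Numerator = 1606 * 9.81 * (0.000073)^2 = 0.000083957649
Denominator = 18 * 1025 * 1e-6 = 0.018450
w = 0.004551 m/s

0.004551


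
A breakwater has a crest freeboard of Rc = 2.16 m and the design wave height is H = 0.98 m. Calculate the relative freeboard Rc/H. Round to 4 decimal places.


Relative freeboard = Rc / H
= 2.16 / 0.98
= 2.2041

2.2041


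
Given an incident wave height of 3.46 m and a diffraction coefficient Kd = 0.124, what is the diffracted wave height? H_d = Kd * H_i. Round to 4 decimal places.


H_d = Kd * H_i
H_d = 0.124 * 3.46
H_d = 0.4290 m

0.4290


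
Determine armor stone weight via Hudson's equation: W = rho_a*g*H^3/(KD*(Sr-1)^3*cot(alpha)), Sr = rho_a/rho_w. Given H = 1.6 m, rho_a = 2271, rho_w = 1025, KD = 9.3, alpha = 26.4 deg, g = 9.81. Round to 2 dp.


Sr = rho_a / rho_w = 2271 / 1025 = 2.215610
(Sr - 1) = 1.215610
(Sr - 1)^3 = 1.796315
cot(26.4) = 1 / tan(26.4) = 1 / 0.496404 = 2.014487
Numerator = 2271 * 9.81 * 1.6^3 = 91252.7770
Denominator = 9.3 * 1.796315 * 2.014487 = 33.653477
W = 91252.7770 / 33.653477
W = 2711.54 N

2711.54


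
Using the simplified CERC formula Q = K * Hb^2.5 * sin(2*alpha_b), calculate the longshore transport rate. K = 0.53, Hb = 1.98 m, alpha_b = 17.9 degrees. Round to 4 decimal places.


Q = K * Hb^2.5 * sin(2 * alpha_b)
Hb^2.5 = 1.98^2.5 = 5.516492
sin(2 * 17.9) = sin(35.8) = 0.584958
Q = 0.53 * 5.516492 * 0.584958
Q = 1.7103 m^3/s

1.7103


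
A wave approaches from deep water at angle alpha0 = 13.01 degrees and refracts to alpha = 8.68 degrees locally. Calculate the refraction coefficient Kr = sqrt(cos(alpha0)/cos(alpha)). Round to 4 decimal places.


Kr = sqrt(cos(alpha0) / cos(alpha))
cos(13.01) = 0.974331
cos(8.68) = 0.988547
Kr = sqrt(0.974331 / 0.988547)
Kr = sqrt(0.985619)
Kr = 0.9928

0.9928


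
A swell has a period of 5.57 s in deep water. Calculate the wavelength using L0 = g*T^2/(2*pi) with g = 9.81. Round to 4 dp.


L0 = g * T^2 / (2 * pi)
L0 = 9.81 * 5.57^2 / (2 * pi)
L0 = 9.81 * 31.0249 / 6.28319
L0 = 304.3543 / 6.28319
L0 = 48.4395 m

48.4395


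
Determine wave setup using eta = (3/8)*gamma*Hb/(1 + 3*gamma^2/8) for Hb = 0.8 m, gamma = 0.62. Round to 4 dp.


eta = (3/8) * gamma * Hb / (1 + 3*gamma^2/8)
Numerator = (3/8) * 0.62 * 0.8 = 0.186000
Denominator = 1 + 3*0.62^2/8 = 1 + 0.144150 = 1.144150
eta = 0.186000 / 1.144150
eta = 0.1626 m

0.1626


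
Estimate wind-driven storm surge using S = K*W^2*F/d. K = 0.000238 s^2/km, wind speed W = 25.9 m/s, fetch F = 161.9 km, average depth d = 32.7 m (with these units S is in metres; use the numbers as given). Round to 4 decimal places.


S = K * W^2 * F / d
W^2 = 25.9^2 = 670.81
S = 0.000238 * 670.81 * 161.9 / 32.7
Numerator = 0.000238 * 670.81 * 161.9 = 25.847785
S = 25.847785 / 32.7 = 0.7905 m

0.7905


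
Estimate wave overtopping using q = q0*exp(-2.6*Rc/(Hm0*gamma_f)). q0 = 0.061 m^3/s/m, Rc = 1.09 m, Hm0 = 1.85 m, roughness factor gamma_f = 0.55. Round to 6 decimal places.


q = q0 * exp(-2.6 * Rc / (Hm0 * gamma_f))
Exponent = -2.6 * 1.09 / (1.85 * 0.55)
= -2.6 * 1.09 / 1.0175
= -2.785258
exp(-2.785258) = 0.061713
q = 0.061 * 0.061713
q = 0.003765 m^3/s/m

0.003765


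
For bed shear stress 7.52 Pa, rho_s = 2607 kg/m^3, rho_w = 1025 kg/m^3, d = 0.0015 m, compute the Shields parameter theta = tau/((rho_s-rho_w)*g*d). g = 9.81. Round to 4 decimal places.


theta = tau / ((rho_s - rho_w) * g * d)
rho_s - rho_w = 2607 - 1025 = 1582
Denominator = 1582 * 9.81 * 0.0015 = 23.279130
theta = 7.52 / 23.279130
theta = 0.3230

0.3230


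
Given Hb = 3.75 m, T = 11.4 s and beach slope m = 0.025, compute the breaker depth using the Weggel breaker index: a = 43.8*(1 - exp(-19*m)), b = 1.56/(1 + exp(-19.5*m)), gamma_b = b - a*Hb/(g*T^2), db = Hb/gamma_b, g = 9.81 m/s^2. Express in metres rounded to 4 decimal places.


a = 43.8 * (1 - exp(-19 * m))
exp(-19 * 0.025) = exp(-0.4750) = 0.621885
a = 43.8 * (1 - 0.621885) = 16.561435
b = 1.56 / (1 + exp(-19.5 * m))
exp(-19.5 * 0.025) = exp(-0.4875) = 0.614160
b = 1.56 / (1 + 0.614160) = 0.966447
Hb / (g * T^2) = 3.75 / (9.81 * 11.4^2) = 3.75 / 1274.9076 = 0.00294139
gamma_b = b - a * Hb/(g*T^2) = 0.966447 - 16.561435 * 0.00294139 = 0.917733
db = Hb / gamma_b = 3.75 / 0.917733
db = 4.0862 m

4.0862


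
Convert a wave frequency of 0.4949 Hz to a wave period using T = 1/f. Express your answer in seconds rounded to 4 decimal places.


T = 1 / f
T = 1 / 0.4949
T = 2.0206 s

2.0206


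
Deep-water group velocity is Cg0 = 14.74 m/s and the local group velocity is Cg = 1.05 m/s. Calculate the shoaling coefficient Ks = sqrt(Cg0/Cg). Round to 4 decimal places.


Ks = sqrt(Cg0 / Cg)
Ks = sqrt(14.74 / 1.05)
Ks = sqrt(14.0381)
Ks = 3.7467

3.7467


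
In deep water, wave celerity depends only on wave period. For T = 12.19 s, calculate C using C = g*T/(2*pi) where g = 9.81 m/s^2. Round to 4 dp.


We use the deep-water celerity formula:
C = g * T / (2 * pi)
C = 9.81 * 12.19 / (2 * 3.14159...)
C = 119.583900 / 6.283185
C = 19.0324 m/s

19.0324


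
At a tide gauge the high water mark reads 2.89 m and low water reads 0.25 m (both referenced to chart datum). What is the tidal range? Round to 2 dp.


Tidal range = High water - Low water
Tidal range = 2.89 - (0.25)
Tidal range = 2.64 m

2.64


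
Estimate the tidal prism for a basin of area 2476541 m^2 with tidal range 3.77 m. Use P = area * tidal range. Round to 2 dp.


Tidal prism = Area * Tidal range
P = 2476541 * 3.77
P = 9336559.57 m^3

9336559.57


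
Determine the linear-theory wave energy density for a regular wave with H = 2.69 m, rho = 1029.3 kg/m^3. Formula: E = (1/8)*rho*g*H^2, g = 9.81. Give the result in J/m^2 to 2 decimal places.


E = (1/8) * rho * g * H^2
E = (1/8) * 1029.3 * 9.81 * 2.69^2
E = 0.125 * 1029.3 * 9.81 * 7.2361
E = 9133.25 J/m^2

9133.25


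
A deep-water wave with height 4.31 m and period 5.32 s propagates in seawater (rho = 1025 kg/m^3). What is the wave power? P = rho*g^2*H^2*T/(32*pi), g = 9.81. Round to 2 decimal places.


P = rho * g^2 * H^2 * T / (32 * pi)
P = 1025 * 9.81^2 * 4.31^2 * 5.32 / (32 * pi)
P = 1025 * 96.2361 * 18.5761 * 5.32 / 100.53096
P = 96967.95 W/m

96967.95


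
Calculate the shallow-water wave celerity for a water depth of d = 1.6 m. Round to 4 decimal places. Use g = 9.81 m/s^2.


Using the shallow-water approximation:
C = sqrt(g * d) = sqrt(9.81 * 1.6)
C = sqrt(15.6960)
C = 3.9618 m/s

3.9618


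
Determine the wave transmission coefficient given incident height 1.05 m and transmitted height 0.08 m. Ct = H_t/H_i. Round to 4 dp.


Ct = H_t / H_i
Ct = 0.08 / 1.05
Ct = 0.0762

0.0762


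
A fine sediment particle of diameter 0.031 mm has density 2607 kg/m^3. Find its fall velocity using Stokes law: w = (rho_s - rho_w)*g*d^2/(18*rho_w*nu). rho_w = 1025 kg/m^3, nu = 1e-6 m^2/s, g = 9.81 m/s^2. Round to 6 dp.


w = (rho_s - rho_w) * g * d^2 / (18 * rho_w * nu)
d = 0.031 mm = 0.000031 m
rho_s - rho_w = 2607 - 1025 = 1582
Numerator = 1582 * 9.81 * (0.000031)^2 = 0.000014914163
Denominator = 18 * 1025 * 1e-6 = 0.018450
w = 0.000808 m/s

0.000808


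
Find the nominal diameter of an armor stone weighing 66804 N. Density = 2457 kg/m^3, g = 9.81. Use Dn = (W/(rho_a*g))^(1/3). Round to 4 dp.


V = W / (rho_a * g)
V = 66804 / (2457 * 9.81)
V = 66804 / 24103.17
V = 2.771586 m^3
Dn = V^(1/3) = 2.771586^(1/3)
Dn = 1.4047 m

1.4047


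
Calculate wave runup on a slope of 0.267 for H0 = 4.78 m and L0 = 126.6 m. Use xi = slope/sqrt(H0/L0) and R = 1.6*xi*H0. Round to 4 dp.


xi = slope / sqrt(H0/L0)
H0/L0 = 4.78/126.6 = 0.037757
sqrt(0.037757) = 0.194311
xi = 0.267 / 0.194311 = 1.374087
R = 1.6 * xi * H0 = 1.6 * 1.374087 * 4.78
R = 10.5090 m

10.5090


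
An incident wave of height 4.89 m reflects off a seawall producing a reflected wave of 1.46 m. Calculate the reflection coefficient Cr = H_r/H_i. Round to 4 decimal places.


Cr = H_r / H_i
Cr = 1.46 / 4.89
Cr = 0.2986

0.2986


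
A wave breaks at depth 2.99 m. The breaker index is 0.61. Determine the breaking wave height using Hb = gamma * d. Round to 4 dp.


Hb = gamma * d
Hb = 0.61 * 2.99
Hb = 1.8239 m

1.8239


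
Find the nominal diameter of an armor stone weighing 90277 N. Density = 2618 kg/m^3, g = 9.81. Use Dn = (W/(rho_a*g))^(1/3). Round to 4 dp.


V = W / (rho_a * g)
V = 90277 / (2618 * 9.81)
V = 90277 / 25682.58
V = 3.515106 m^3
Dn = V^(1/3) = 3.515106^(1/3)
Dn = 1.5205 m

1.5205


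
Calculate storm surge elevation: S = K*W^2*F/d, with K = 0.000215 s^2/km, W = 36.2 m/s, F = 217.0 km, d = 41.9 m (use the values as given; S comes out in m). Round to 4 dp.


S = K * W^2 * F / d
W^2 = 36.2^2 = 1310.44
S = 0.000215 * 1310.44 * 217.0 / 41.9
Numerator = 0.000215 * 1310.44 * 217.0 = 61.138578
S = 61.138578 / 41.9 = 1.4592 m

1.4592


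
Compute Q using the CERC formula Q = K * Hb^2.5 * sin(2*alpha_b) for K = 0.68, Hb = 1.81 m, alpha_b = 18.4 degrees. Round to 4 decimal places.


Q = K * Hb^2.5 * sin(2 * alpha_b)
Hb^2.5 = 1.81^2.5 = 4.407542
sin(2 * 18.4) = sin(36.8) = 0.599024
Q = 0.68 * 4.407542 * 0.599024
Q = 1.7954 m^3/s

1.7954


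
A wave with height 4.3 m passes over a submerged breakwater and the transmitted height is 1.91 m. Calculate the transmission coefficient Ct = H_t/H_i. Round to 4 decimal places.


Ct = H_t / H_i
Ct = 1.91 / 4.3
Ct = 0.4442

0.4442


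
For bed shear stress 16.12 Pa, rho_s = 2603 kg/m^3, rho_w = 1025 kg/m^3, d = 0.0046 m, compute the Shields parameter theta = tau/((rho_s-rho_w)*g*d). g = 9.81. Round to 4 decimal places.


theta = tau / ((rho_s - rho_w) * g * d)
rho_s - rho_w = 2603 - 1025 = 1578
Denominator = 1578 * 9.81 * 0.0046 = 71.208828
theta = 16.12 / 71.208828
theta = 0.2264

0.2264


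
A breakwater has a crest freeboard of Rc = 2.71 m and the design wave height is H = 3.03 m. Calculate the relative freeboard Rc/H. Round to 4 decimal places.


Relative freeboard = Rc / H
= 2.71 / 3.03
= 0.8944

0.8944


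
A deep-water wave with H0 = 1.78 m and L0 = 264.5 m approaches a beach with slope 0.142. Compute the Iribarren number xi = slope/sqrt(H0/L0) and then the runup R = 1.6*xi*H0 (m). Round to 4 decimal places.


xi = slope / sqrt(H0/L0)
H0/L0 = 1.78/264.5 = 0.006730
sqrt(0.006730) = 0.082035
xi = 0.142 / 0.082035 = 1.730977
R = 1.6 * xi * H0 = 1.6 * 1.730977 * 1.78
R = 4.9298 m

4.9298


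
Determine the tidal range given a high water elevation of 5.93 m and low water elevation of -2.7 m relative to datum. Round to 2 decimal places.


Tidal range = High water - Low water
Tidal range = 5.93 - (-2.7)
Tidal range = 8.63 m

8.63


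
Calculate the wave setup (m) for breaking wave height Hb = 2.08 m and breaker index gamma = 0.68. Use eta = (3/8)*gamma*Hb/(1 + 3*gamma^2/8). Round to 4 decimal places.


eta = (3/8) * gamma * Hb / (1 + 3*gamma^2/8)
Numerator = (3/8) * 0.68 * 2.08 = 0.530400
Denominator = 1 + 3*0.68^2/8 = 1 + 0.173400 = 1.173400
eta = 0.530400 / 1.173400
eta = 0.4520 m

0.4520


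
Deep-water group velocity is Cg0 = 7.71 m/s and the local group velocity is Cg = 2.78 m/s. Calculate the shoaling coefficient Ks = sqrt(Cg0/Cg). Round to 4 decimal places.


Ks = sqrt(Cg0 / Cg)
Ks = sqrt(7.71 / 2.78)
Ks = sqrt(2.7734)
Ks = 1.6653

1.6653


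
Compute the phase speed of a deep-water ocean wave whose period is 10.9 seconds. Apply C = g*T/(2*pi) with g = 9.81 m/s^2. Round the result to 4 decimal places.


We use the deep-water celerity formula:
C = g * T / (2 * pi)
C = 9.81 * 10.9 / (2 * 3.14159...)
C = 106.929000 / 6.283185
C = 17.0183 m/s

17.0183


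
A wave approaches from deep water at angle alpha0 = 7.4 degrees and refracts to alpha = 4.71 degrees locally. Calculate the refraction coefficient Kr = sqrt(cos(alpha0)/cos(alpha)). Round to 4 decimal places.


Kr = sqrt(cos(alpha0) / cos(alpha))
cos(7.4) = 0.991671
cos(4.71) = 0.996623
Kr = sqrt(0.991671 / 0.996623)
Kr = sqrt(0.995031)
Kr = 0.9975

0.9975


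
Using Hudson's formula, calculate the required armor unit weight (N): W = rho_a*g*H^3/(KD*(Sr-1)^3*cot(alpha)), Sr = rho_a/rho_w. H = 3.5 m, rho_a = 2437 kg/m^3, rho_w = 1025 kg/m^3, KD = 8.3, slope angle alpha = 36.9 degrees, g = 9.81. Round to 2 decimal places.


Sr = rho_a / rho_w = 2437 / 1025 = 2.377561
(Sr - 1) = 1.377561
(Sr - 1)^3 = 2.614162
cot(36.9) = 1 / tan(36.9) = 1 / 0.750821 = 1.331875
Numerator = 2437 * 9.81 * 3.5^3 = 1025011.3387
Denominator = 8.3 * 2.614162 * 1.331875 = 28.898416
W = 1025011.3387 / 28.898416
W = 35469.46 N

35469.46


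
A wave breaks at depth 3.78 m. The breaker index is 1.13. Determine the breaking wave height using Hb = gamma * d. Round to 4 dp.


Hb = gamma * d
Hb = 1.13 * 3.78
Hb = 4.2714 m

4.2714


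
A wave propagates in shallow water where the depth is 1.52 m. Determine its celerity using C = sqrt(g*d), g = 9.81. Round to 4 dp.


Using the shallow-water approximation:
C = sqrt(g * d) = sqrt(9.81 * 1.52)
C = sqrt(14.9112)
C = 3.8615 m/s

3.8615


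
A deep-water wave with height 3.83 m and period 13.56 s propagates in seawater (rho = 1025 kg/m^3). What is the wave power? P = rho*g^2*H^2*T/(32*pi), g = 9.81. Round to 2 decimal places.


P = rho * g^2 * H^2 * T / (32 * pi)
P = 1025 * 9.81^2 * 3.83^2 * 13.56 / (32 * pi)
P = 1025 * 96.2361 * 14.6689 * 13.56 / 100.53096
P = 195172.79 W/m

195172.79


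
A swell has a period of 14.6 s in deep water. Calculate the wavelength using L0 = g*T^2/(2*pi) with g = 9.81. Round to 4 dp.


L0 = g * T^2 / (2 * pi)
L0 = 9.81 * 14.6^2 / (2 * pi)
L0 = 9.81 * 213.1600 / 6.28319
L0 = 2091.0996 / 6.28319
L0 = 332.8088 m

332.8088


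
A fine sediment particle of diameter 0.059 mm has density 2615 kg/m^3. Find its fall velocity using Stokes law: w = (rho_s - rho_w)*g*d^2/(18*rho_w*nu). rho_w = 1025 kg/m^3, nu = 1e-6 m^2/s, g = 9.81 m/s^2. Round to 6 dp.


w = (rho_s - rho_w) * g * d^2 / (18 * rho_w * nu)
d = 0.059 mm = 0.000059 m
rho_s - rho_w = 2615 - 1025 = 1590
Numerator = 1590 * 9.81 * (0.000059)^2 = 0.000054296290
Denominator = 18 * 1025 * 1e-6 = 0.018450
w = 0.002943 m/s

0.002943


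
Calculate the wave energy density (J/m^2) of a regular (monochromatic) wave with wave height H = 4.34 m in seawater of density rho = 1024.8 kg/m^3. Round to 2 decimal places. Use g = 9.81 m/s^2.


E = (1/8) * rho * g * H^2
E = (1/8) * 1024.8 * 9.81 * 4.34^2
E = 0.125 * 1024.8 * 9.81 * 18.8356
E = 23669.96 J/m^2

23669.96


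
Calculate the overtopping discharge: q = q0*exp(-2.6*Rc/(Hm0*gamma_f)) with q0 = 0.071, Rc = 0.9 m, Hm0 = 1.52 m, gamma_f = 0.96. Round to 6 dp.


q = q0 * exp(-2.6 * Rc / (Hm0 * gamma_f))
Exponent = -2.6 * 0.9 / (1.52 * 0.96)
= -2.6 * 0.9 / 1.4592
= -1.603618
exp(-1.603618) = 0.201167
q = 0.071 * 0.201167
q = 0.014283 m^3/s/m

0.014283


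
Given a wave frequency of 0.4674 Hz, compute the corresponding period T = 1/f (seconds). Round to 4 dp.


T = 1 / f
T = 1 / 0.4674
T = 2.1395 s

2.1395


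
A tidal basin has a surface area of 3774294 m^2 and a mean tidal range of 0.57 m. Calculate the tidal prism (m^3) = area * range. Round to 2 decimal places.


Tidal prism = Area * Tidal range
P = 3774294 * 0.57
P = 2151347.58 m^3

2151347.58


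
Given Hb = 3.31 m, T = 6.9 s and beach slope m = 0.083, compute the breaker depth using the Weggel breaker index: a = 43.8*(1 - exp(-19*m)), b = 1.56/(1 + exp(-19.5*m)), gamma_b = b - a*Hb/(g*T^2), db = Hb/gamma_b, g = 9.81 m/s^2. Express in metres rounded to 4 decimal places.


a = 43.8 * (1 - exp(-19 * m))
exp(-19 * 0.083) = exp(-1.5770) = 0.206594
a = 43.8 * (1 - 0.206594) = 34.751185
b = 1.56 / (1 + exp(-19.5 * m))
exp(-19.5 * 0.083) = exp(-1.6185) = 0.198196
b = 1.56 / (1 + 0.198196) = 1.301958
Hb / (g * T^2) = 3.31 / (9.81 * 6.9^2) = 3.31 / 467.0541 = 0.00708697
gamma_b = b - a * Hb/(g*T^2) = 1.301958 - 34.751185 * 0.00708697 = 1.055677
db = Hb / gamma_b = 3.31 / 1.055677
db = 3.1354 m

3.1354


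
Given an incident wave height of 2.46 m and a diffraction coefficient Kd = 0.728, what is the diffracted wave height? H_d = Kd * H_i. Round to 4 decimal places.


H_d = Kd * H_i
H_d = 0.728 * 2.46
H_d = 1.7909 m

1.7909


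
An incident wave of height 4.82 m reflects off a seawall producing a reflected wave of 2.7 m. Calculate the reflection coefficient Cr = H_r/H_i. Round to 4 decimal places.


Cr = H_r / H_i
Cr = 2.7 / 4.82
Cr = 0.5602

0.5602


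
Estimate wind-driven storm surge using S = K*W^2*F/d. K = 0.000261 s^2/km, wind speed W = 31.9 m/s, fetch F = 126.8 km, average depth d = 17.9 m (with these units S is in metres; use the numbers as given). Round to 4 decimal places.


S = K * W^2 * F / d
W^2 = 31.9^2 = 1017.61
S = 0.000261 * 1017.61 * 126.8 / 17.9
Numerator = 0.000261 * 1017.61 * 126.8 = 33.677599
S = 33.677599 / 17.9 = 1.8814 m

1.8814


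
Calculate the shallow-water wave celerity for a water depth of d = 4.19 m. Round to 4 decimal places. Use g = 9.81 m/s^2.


Using the shallow-water approximation:
C = sqrt(g * d) = sqrt(9.81 * 4.19)
C = sqrt(41.1039)
C = 6.4112 m/s

6.4112


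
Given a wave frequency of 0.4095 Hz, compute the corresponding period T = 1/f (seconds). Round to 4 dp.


T = 1 / f
T = 1 / 0.4095
T = 2.4420 s

2.4420


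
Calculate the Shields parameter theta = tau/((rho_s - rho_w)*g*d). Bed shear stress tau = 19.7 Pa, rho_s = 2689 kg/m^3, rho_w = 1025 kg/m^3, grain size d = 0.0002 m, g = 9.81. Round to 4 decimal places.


theta = tau / ((rho_s - rho_w) * g * d)
rho_s - rho_w = 2689 - 1025 = 1664
Denominator = 1664 * 9.81 * 0.0002 = 3.264768
theta = 19.7 / 3.264768
theta = 6.0341

6.0341


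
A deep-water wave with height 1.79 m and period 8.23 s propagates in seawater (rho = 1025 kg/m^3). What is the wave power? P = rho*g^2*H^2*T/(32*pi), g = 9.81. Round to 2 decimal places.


P = rho * g^2 * H^2 * T / (32 * pi)
P = 1025 * 9.81^2 * 1.79^2 * 8.23 / (32 * pi)
P = 1025 * 96.2361 * 3.2041 * 8.23 / 100.53096
P = 25874.26 W/m

25874.26


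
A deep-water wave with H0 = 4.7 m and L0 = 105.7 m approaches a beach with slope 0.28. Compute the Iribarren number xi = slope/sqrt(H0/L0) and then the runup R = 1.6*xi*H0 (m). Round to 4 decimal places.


xi = slope / sqrt(H0/L0)
H0/L0 = 4.7/105.7 = 0.044465
sqrt(0.044465) = 0.210868
xi = 0.28 / 0.210868 = 1.327843
R = 1.6 * xi * H0 = 1.6 * 1.327843 * 4.7
R = 9.9854 m

9.9854


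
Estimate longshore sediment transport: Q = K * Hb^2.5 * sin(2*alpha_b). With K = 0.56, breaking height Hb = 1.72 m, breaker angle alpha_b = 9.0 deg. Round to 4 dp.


Q = K * Hb^2.5 * sin(2 * alpha_b)
Hb^2.5 = 1.72^2.5 = 3.879905
sin(2 * 9.0) = sin(18.0) = 0.309017
Q = 0.56 * 3.879905 * 0.309017
Q = 0.6714 m^3/s

0.6714


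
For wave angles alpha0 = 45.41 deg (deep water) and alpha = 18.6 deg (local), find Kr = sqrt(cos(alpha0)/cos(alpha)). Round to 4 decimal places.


Kr = sqrt(cos(alpha0) / cos(alpha))
cos(45.41) = 0.702029
cos(18.6) = 0.947768
Kr = sqrt(0.702029 / 0.947768)
Kr = sqrt(0.740718)
Kr = 0.8606

0.8606


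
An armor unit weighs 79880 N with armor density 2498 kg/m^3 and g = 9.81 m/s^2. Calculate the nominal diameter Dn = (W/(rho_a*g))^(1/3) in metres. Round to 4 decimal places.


V = W / (rho_a * g)
V = 79880 / (2498 * 9.81)
V = 79880 / 24505.38
V = 3.259692 m^3
Dn = V^(1/3) = 3.259692^(1/3)
Dn = 1.4827 m

1.4827


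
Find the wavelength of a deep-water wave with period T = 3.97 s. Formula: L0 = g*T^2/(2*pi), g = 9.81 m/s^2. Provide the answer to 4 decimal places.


L0 = g * T^2 / (2 * pi)
L0 = 9.81 * 3.97^2 / (2 * pi)
L0 = 9.81 * 15.7609 / 6.28319
L0 = 154.6144 / 6.28319
L0 = 24.6077 m

24.6077


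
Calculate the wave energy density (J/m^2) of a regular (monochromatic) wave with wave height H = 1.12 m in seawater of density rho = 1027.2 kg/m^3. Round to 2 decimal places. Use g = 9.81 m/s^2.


E = (1/8) * rho * g * H^2
E = (1/8) * 1027.2 * 9.81 * 1.12^2
E = 0.125 * 1027.2 * 9.81 * 1.2544
E = 1580.05 J/m^2

1580.05


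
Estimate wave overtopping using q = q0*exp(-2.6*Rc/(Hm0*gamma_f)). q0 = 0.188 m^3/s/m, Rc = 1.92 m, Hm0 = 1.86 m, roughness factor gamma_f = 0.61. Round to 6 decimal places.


q = q0 * exp(-2.6 * Rc / (Hm0 * gamma_f))
Exponent = -2.6 * 1.92 / (1.86 * 0.61)
= -2.6 * 1.92 / 1.1346
= -4.399788
exp(-4.399788) = 0.012280
q = 0.188 * 0.012280
q = 0.002309 m^3/s/m

0.002309


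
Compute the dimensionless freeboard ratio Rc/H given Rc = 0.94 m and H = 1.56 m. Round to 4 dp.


Relative freeboard = Rc / H
= 0.94 / 1.56
= 0.6026

0.6026


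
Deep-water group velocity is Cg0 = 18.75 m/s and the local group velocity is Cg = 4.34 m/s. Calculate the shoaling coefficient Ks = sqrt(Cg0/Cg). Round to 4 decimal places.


Ks = sqrt(Cg0 / Cg)
Ks = sqrt(18.75 / 4.34)
Ks = sqrt(4.3203)
Ks = 2.0785

2.0785


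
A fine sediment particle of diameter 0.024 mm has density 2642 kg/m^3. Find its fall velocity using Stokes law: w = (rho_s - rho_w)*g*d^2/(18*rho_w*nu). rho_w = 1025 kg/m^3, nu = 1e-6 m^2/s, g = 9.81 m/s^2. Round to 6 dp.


w = (rho_s - rho_w) * g * d^2 / (18 * rho_w * nu)
d = 0.024 mm = 0.000024 m
rho_s - rho_w = 2642 - 1025 = 1617
Numerator = 1617 * 9.81 * (0.000024)^2 = 0.000009136956
Denominator = 18 * 1025 * 1e-6 = 0.018450
w = 0.000495 m/s

0.000495


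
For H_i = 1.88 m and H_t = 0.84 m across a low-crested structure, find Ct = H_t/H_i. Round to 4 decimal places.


Ct = H_t / H_i
Ct = 0.84 / 1.88
Ct = 0.4468

0.4468


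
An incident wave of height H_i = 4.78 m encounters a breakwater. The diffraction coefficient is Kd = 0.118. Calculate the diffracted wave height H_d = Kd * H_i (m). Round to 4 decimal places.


H_d = Kd * H_i
H_d = 0.118 * 4.78
H_d = 0.5640 m

0.5640


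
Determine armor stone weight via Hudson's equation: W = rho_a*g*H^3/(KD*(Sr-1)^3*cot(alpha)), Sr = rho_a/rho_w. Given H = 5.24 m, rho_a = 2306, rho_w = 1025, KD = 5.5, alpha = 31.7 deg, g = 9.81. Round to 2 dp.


Sr = rho_a / rho_w = 2306 / 1025 = 2.249756
(Sr - 1) = 1.249756
(Sr - 1)^3 = 1.951982
cot(31.7) = 1 / tan(31.7) = 1 / 0.617613 = 1.619138
Numerator = 2306 * 9.81 * 5.24^3 = 3254783.9916
Denominator = 5.5 * 1.951982 * 1.619138 = 17.382904
W = 3254783.9916 / 17.382904
W = 187240.52 N

187240.52


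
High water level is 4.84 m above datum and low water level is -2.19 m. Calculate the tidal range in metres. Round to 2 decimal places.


Tidal range = High water - Low water
Tidal range = 4.84 - (-2.19)
Tidal range = 7.03 m

7.03


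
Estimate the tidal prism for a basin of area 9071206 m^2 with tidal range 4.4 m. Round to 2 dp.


Tidal prism = Area * Tidal range
P = 9071206 * 4.4
P = 39913306.40 m^3

39913306.40


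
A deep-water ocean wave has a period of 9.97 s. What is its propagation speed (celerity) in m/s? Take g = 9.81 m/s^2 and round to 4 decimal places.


We use the deep-water celerity formula:
C = g * T / (2 * pi)
C = 9.81 * 9.97 / (2 * 3.14159...)
C = 97.805700 / 6.283185
C = 15.5663 m/s

15.5663


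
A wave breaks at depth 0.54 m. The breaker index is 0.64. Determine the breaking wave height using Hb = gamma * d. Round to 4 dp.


Hb = gamma * d
Hb = 0.64 * 0.54
Hb = 0.3456 m

0.3456


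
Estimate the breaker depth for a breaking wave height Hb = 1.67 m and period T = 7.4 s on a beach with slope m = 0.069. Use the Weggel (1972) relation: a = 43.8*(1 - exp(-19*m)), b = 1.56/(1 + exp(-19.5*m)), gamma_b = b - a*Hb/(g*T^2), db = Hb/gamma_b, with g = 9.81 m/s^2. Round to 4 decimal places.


a = 43.8 * (1 - exp(-19 * m))
exp(-19 * 0.069) = exp(-1.3110) = 0.269550
a = 43.8 * (1 - 0.269550) = 31.993694
b = 1.56 / (1 + exp(-19.5 * m))
exp(-19.5 * 0.069) = exp(-1.3455) = 0.260409
b = 1.56 / (1 + 0.260409) = 1.237693
Hb / (g * T^2) = 1.67 / (9.81 * 7.4^2) = 1.67 / 537.1956 = 0.00310874
gamma_b = b - a * Hb/(g*T^2) = 1.237693 - 31.993694 * 0.00310874 = 1.138233
db = Hb / gamma_b = 1.67 / 1.138233
db = 1.4672 m

1.4672


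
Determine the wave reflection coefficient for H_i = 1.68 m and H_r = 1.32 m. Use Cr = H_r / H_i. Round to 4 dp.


Cr = H_r / H_i
Cr = 1.32 / 1.68
Cr = 0.7857

0.7857
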